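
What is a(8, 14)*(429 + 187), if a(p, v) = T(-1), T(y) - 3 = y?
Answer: 1232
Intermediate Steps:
T(y) = 3 + y
a(p, v) = 2 (a(p, v) = 3 - 1 = 2)
a(8, 14)*(429 + 187) = 2*(429 + 187) = 2*616 = 1232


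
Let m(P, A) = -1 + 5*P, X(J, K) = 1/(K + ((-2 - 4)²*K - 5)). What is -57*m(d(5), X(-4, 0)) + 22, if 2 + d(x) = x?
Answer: -776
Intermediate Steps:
d(x) = -2 + x
X(J, K) = 1/(-5 + 37*K) (X(J, K) = 1/(K + ((-6)²*K - 5)) = 1/(K + (36*K - 5)) = 1/(K + (-5 + 36*K)) = 1/(-5 + 37*K))
-57*m(d(5), X(-4, 0)) + 22 = -57*(-1 + 5*(-2 + 5)) + 22 = -57*(-1 + 5*3) + 22 = -57*(-1 + 15) + 22 = -57*14 + 22 = -798 + 22 = -776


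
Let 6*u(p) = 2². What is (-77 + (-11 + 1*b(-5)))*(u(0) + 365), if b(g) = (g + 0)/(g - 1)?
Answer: -573731/18 ≈ -31874.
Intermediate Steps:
b(g) = g/(-1 + g)
u(p) = ⅔ (u(p) = (⅙)*2² = (⅙)*4 = ⅔)
(-77 + (-11 + 1*b(-5)))*(u(0) + 365) = (-77 + (-11 + 1*(-5/(-1 - 5))))*(⅔ + 365) = (-77 + (-11 + 1*(-5/(-6))))*(1097/3) = (-77 + (-11 + 1*(-5*(-⅙))))*(1097/3) = (-77 + (-11 + 1*(⅚)))*(1097/3) = (-77 + (-11 + ⅚))*(1097/3) = (-77 - 61/6)*(1097/3) = -523/6*1097/3 = -573731/18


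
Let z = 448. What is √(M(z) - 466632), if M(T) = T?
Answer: 2*I*√116546 ≈ 682.78*I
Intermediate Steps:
√(M(z) - 466632) = √(448 - 466632) = √(-466184) = 2*I*√116546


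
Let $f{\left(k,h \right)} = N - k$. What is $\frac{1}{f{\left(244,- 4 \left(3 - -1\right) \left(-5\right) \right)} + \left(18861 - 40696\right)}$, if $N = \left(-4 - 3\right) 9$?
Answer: $- \frac{1}{22142} \approx -4.5163 \cdot 10^{-5}$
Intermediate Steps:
$N = -63$ ($N = \left(-7\right) 9 = -63$)
$f{\left(k,h \right)} = -63 - k$
$\frac{1}{f{\left(244,- 4 \left(3 - -1\right) \left(-5\right) \right)} + \left(18861 - 40696\right)} = \frac{1}{\left(-63 - 244\right) + \left(18861 - 40696\right)} = \frac{1}{-307 - 21835} = \frac{1}{-22142} = - \frac{1}{22142}$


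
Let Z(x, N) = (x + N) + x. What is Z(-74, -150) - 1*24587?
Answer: -24885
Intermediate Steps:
Z(x, N) = N + 2*x (Z(x, N) = (N + x) + x = N + 2*x)
Z(-74, -150) - 1*24587 = (-150 + 2*(-74)) - 1*24587 = (-150 - 148) - 24587 = -298 - 24587 = -24885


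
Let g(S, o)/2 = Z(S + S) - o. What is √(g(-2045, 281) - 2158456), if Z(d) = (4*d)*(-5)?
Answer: I*√1995418 ≈ 1412.6*I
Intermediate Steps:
Z(d) = -20*d
g(S, o) = -80*S - 2*o (g(S, o) = 2*(-20*(S + S) - o) = 2*(-40*S - o) = 2*(-o - 40*S) = -80*S - 2*o)
√(g(-2045, 281) - 2158456) = √((-80*(-2045) - 2*281) - 2158456) = √((163600 - 562) - 2158456) = √(163038 - 2158456) = √(-1995418) = I*√1995418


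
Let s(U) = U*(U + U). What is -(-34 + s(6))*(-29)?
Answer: 1102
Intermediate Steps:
s(U) = 2*U² (s(U) = U*(2*U) = 2*U²)
-(-34 + s(6))*(-29) = -(-34 + 2*6²)*(-29) = -(-34 + 2*36)*(-29) = -(-34 + 72)*(-29) = -38*(-29) = -1*(-1102) = 1102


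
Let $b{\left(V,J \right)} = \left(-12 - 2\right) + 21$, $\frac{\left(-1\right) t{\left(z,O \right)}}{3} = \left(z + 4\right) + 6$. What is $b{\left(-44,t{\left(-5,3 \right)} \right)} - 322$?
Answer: $-315$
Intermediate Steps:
$t{\left(z,O \right)} = -30 - 3 z$ ($t{\left(z,O \right)} = - 3 \left(\left(z + 4\right) + 6\right) = - 3 \left(\left(4 + z\right) + 6\right) = - 3 \left(10 + z\right) = -30 - 3 z$)
$b{\left(V,J \right)} = 7$ ($b{\left(V,J \right)} = -14 + 21 = 7$)
$b{\left(-44,t{\left(-5,3 \right)} \right)} - 322 = 7 - 322 = -315$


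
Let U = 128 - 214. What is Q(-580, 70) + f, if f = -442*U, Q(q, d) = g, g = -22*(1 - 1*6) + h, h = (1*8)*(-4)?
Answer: 38090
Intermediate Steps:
U = -86
h = -32 (h = 8*(-4) = -32)
g = 78 (g = -22*(1 - 1*6) - 32 = -22*(1 - 6) - 32 = -22*(-5) - 32 = 110 - 32 = 78)
Q(q, d) = 78
f = 38012 (f = -442*(-86) = 38012)
Q(-580, 70) + f = 78 + 38012 = 38090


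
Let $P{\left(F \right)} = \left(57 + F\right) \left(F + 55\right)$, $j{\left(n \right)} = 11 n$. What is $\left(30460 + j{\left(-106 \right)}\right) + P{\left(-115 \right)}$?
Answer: $32774$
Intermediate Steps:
$P{\left(F \right)} = \left(55 + F\right) \left(57 + F\right)$ ($P{\left(F \right)} = \left(57 + F\right) \left(55 + F\right) = \left(55 + F\right) \left(57 + F\right)$)
$\left(30460 + j{\left(-106 \right)}\right) + P{\left(-115 \right)} = \left(30460 + 11 \left(-106\right)\right) + \left(3135 + \left(-115\right)^{2} + 112 \left(-115\right)\right) = \left(30460 - 1166\right) + \left(3135 + 13225 - 12880\right) = 29294 + 3480 = 32774$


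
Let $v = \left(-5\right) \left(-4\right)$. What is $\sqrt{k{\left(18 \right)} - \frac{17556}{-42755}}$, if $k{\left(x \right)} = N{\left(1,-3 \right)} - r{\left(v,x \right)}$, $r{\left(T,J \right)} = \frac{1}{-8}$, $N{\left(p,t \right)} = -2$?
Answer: $\frac{3 i \sqrt{4758888030}}{171020} \approx 1.2101 i$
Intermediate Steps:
$v = 20$
$r{\left(T,J \right)} = - \frac{1}{8}$
$k{\left(x \right)} = - \frac{15}{8}$ ($k{\left(x \right)} = -2 - - \frac{1}{8} = -2 + \frac{1}{8} = - \frac{15}{8}$)
$\sqrt{k{\left(18 \right)} - \frac{17556}{-42755}} = \sqrt{- \frac{15}{8} - \frac{17556}{-42755}} = \sqrt{- \frac{15}{8} - - \frac{17556}{42755}} = \sqrt{- \frac{15}{8} + \frac{17556}{42755}} = \sqrt{- \frac{500877}{342040}} = \frac{3 i \sqrt{4758888030}}{171020}$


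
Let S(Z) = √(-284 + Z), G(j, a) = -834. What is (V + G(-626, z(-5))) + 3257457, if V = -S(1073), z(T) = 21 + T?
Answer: 3256623 - √789 ≈ 3.2566e+6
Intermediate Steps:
V = -√789 (V = -√(-284 + 1073) = -√789 ≈ -28.089)
(V + G(-626, z(-5))) + 3257457 = (-√789 - 834) + 3257457 = (-834 - √789) + 3257457 = 3256623 - √789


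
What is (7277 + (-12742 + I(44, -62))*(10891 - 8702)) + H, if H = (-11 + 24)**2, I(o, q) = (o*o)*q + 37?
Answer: -290553847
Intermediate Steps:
I(o, q) = 37 + q*o**2 (I(o, q) = o**2*q + 37 = q*o**2 + 37 = 37 + q*o**2)
H = 169 (H = 13**2 = 169)
(7277 + (-12742 + I(44, -62))*(10891 - 8702)) + H = (7277 + (-12742 + (37 - 62*44**2))*(10891 - 8702)) + 169 = (7277 + (-12742 + (37 - 62*1936))*2189) + 169 = (7277 + (-12742 + (37 - 120032))*2189) + 169 = (7277 + (-12742 - 119995)*2189) + 169 = (7277 - 132737*2189) + 169 = (7277 - 290561293) + 169 = -290554016 + 169 = -290553847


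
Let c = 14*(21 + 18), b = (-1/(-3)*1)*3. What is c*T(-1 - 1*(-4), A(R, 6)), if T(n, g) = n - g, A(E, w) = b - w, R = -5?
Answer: 4368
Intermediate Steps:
b = 1 (b = (-1*(-1/3)*1)*3 = ((1/3)*1)*3 = (1/3)*3 = 1)
c = 546 (c = 14*39 = 546)
A(E, w) = 1 - w
c*T(-1 - 1*(-4), A(R, 6)) = 546*((-1 - 1*(-4)) - (1 - 1*6)) = 546*((-1 + 4) - (1 - 6)) = 546*(3 - 1*(-5)) = 546*(3 + 5) = 546*8 = 4368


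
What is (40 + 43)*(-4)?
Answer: -332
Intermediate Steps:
(40 + 43)*(-4) = 83*(-4) = -332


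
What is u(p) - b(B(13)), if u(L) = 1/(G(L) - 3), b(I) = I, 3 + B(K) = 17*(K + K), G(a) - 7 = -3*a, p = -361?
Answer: -477192/1087 ≈ -439.00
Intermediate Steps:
G(a) = 7 - 3*a
B(K) = -3 + 34*K (B(K) = -3 + 17*(K + K) = -3 + 17*(2*K) = -3 + 34*K)
u(L) = 1/(4 - 3*L) (u(L) = 1/((7 - 3*L) - 3) = 1/(4 - 3*L))
u(p) - b(B(13)) = -1/(-4 + 3*(-361)) - (-3 + 34*13) = -1/(-4 - 1083) - (-3 + 442) = -1/(-1087) - 1*439 = -1*(-1/1087) - 439 = 1/1087 - 439 = -477192/1087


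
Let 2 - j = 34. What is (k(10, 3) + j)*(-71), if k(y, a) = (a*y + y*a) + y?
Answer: -2698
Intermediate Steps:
k(y, a) = y + 2*a*y (k(y, a) = (a*y + a*y) + y = 2*a*y + y = y + 2*a*y)
j = -32 (j = 2 - 1*34 = 2 - 34 = -32)
(k(10, 3) + j)*(-71) = (10*(1 + 2*3) - 32)*(-71) = (10*(1 + 6) - 32)*(-71) = (10*7 - 32)*(-71) = (70 - 32)*(-71) = 38*(-71) = -2698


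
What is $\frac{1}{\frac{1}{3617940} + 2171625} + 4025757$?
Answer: $\frac{31629603638197186197}{7856808952501} \approx 4.0258 \cdot 10^{6}$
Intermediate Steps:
$\frac{1}{\frac{1}{3617940} + 2171625} + 4025757 = \frac{1}{\frac{7856808952501}{3617940}} + 4025757 = \frac{3617940}{7856808952501} + 4025757 = \frac{31629603638197186197}{7856808952501}$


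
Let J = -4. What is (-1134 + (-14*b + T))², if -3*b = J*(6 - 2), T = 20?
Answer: 12716356/9 ≈ 1.4129e+6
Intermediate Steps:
b = 16/3 (b = -(-4)*(6 - 2)/3 = -(-4)*4/3 = -⅓*(-16) = 16/3 ≈ 5.3333)
(-1134 + (-14*b + T))² = (-1134 + (-14*16/3 + 20))² = (-1134 + (-224/3 + 20))² = (-1134 - 164/3)² = (-3566/3)² = 12716356/9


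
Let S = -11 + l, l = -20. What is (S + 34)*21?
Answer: 63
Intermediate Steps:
S = -31 (S = -11 - 20 = -31)
(S + 34)*21 = (-31 + 34)*21 = 3*21 = 63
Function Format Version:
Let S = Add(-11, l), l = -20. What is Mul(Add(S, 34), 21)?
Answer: 63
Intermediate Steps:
S = -31 (S = Add(-11, -20) = -31)
Mul(Add(S, 34), 21) = Mul(Add(-31, 34), 21) = Mul(3, 21) = 63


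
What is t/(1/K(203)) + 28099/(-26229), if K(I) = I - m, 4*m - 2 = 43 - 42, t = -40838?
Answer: -433276146557/52458 ≈ -8.2595e+6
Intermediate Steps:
m = 3/4 (m = 1/2 + (43 - 42)/4 = 1/2 + (1/4)*1 = 1/2 + 1/4 = 3/4 ≈ 0.75000)
K(I) = -3/4 + I (K(I) = I - 1*3/4 = I - 3/4 = -3/4 + I)
t/(1/K(203)) + 28099/(-26229) = -40838/(1/(-3/4 + 203)) + 28099/(-26229) = -40838/(1/(809/4)) + 28099*(-1/26229) = -40838/4/809 - 28099/26229 = -40838*809/4 - 28099/26229 = -16518971/2 - 28099/26229 = -433276146557/52458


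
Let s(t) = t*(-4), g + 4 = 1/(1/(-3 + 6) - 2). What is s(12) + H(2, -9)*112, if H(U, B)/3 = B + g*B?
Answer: 54192/5 ≈ 10838.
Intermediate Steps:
g = -23/5 (g = -4 + 1/(1/(-3 + 6) - 2) = -4 + 1/(1/3 - 2) = -4 + 1/(-5/3) = -4 - 3/5 = -23/5 ≈ -4.6000)
s(t) = -4*t
H(U, B) = -54*B/5 (H(U, B) = 3*(B - 23*B/5) = 3*(-18*B/5) = -54*B/5)
s(12) + H(2, -9)*112 = -4*12 - 54/5*(-9)*112 = -48 + (486/5)*112 = -48 + 54432/5 = 54192/5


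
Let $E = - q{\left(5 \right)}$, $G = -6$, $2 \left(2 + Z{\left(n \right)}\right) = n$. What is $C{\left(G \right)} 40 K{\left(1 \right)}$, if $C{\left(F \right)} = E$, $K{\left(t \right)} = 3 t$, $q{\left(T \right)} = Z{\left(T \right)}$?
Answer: $-60$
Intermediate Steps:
$Z{\left(n \right)} = -2 + \frac{n}{2}$
$q{\left(T \right)} = -2 + \frac{T}{2}$
$E = - \frac{1}{2}$ ($E = - (-2 + \frac{1}{2} \cdot 5) = - (-2 + \frac{5}{2}) = \left(-1\right) \frac{1}{2} = - \frac{1}{2} \approx -0.5$)
$C{\left(F \right)} = - \frac{1}{2}$
$C{\left(G \right)} 40 K{\left(1 \right)} = \left(- \frac{1}{2}\right) 40 \cdot 3 \cdot 1 = \left(-20\right) 3 = -60$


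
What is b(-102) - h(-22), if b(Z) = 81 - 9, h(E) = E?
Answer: 94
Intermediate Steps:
b(Z) = 72
b(-102) - h(-22) = 72 - 1*(-22) = 72 + 22 = 94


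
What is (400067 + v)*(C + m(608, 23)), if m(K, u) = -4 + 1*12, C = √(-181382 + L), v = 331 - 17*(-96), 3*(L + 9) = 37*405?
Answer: 3216240 + 804060*I*√44099 ≈ 3.2162e+6 + 1.6885e+8*I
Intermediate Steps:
L = 4986 (L = -9 + (37*405)/3 = -9 + (⅓)*14985 = -9 + 4995 = 4986)
v = 1963 (v = 331 + 1632 = 1963)
C = 2*I*√44099 (C = √(-181382 + 4986) = √(-176396) = 2*I*√44099 ≈ 420.0*I)
m(K, u) = 8 (m(K, u) = -4 + 12 = 8)
(400067 + v)*(C + m(608, 23)) = (400067 + 1963)*(2*I*√44099 + 8) = 402030*(8 + 2*I*√44099) = 3216240 + 804060*I*√44099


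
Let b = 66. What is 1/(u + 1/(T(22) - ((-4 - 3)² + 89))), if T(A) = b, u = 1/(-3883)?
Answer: -279576/3955 ≈ -70.689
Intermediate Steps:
u = -1/3883 ≈ -0.00025753
T(A) = 66
1/(u + 1/(T(22) - ((-4 - 3)² + 89))) = 1/(-1/3883 + 1/(66 - ((-4 - 3)² + 89))) = 1/(-1/3883 + 1/(66 - ((-7)² + 89))) = 1/(-1/3883 + 1/(66 - (49 + 89))) = 1/(-1/3883 + 1/(66 - 1*138)) = 1/(-1/3883 + 1/(66 - 138)) = 1/(-1/3883 + 1/(-72)) = 1/(-1/3883 - 1/72) = 1/(-3955/279576) = -279576/3955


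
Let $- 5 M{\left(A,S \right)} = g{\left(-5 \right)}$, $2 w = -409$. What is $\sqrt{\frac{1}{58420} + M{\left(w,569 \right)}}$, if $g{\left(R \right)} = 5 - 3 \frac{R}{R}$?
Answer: $\frac{i \sqrt{341275035}}{29210} \approx 0.63244 i$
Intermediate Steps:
$w = - \frac{409}{2}$ ($w = \frac{1}{2} \left(-409\right) = - \frac{409}{2} \approx -204.5$)
$g{\left(R \right)} = 2$ ($g{\left(R \right)} = 5 - 3 = 2$)
$M{\left(A,S \right)} = - \frac{2}{5}$ ($M{\left(A,S \right)} = \left(- \frac{1}{5}\right) 2 = - \frac{2}{5}$)
$\sqrt{\frac{1}{58420} + M{\left(w,569 \right)}} = \sqrt{\frac{1}{58420} - \frac{2}{5}} = \sqrt{- \frac{23367}{58420}} = \frac{i \sqrt{341275035}}{29210}$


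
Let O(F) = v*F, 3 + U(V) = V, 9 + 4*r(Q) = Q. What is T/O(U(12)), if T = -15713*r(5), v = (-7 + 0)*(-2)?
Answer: 15713/126 ≈ 124.71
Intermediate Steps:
r(Q) = -9/4 + Q/4
U(V) = -3 + V
v = 14 (v = -7*(-2) = 14)
O(F) = 14*F
T = 15713 (T = -15713*(-9/4 + (1/4)*5) = -15713*(-9/4 + 5/4) = -15713*(-1) = 15713)
T/O(U(12)) = 15713/((14*(-3 + 12))) = 15713/((14*9)) = 15713/126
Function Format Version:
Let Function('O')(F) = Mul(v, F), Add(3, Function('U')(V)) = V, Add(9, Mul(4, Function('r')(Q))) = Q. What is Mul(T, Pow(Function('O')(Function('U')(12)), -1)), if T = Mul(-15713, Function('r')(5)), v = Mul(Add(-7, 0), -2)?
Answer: Rational(15713, 126) ≈ 124.71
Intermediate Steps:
Function('r')(Q) = Add(Rational(-9, 4), Mul(Rational(1, 4), Q))
Function('U')(V) = Add(-3, V)
v = 14 (v = Mul(-7, -2) = 14)
Function('O')(F) = Mul(14, F)
T = 15713 (T = Mul(-15713, Add(Rational(-9, 4), Mul(Rational(1, 4), 5))) = Mul(-15713, Add(Rational(-9, 4), Rational(5, 4))) = Mul(-15713, -1) = 15713)
Mul(T, Pow(Function('O')(Function('U')(12)), -1)) = Mul(15713, Pow(Mul(14, Add(-3, 12)), -1)) = Mul(15713, Pow(Mul(14, 9), -1)) = Mul(15713, Pow(126, -1)) = Mul(15713, Rational(1, 126)) = Rational(15713, 126)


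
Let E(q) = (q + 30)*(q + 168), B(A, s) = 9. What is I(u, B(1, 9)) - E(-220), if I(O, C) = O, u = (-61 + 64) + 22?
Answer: -9855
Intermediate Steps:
u = 25 (u = 3 + 22 = 25)
E(q) = (30 + q)*(168 + q)
I(u, B(1, 9)) - E(-220) = 25 - (5040 + (-220)² + 198*(-220)) = 25 - (5040 + 48400 - 43560) = 25 - 1*9880 = 25 - 9880 = -9855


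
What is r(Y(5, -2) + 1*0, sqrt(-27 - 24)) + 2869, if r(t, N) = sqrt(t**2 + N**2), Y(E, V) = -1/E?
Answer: 2869 + 7*I*sqrt(26)/5 ≈ 2869.0 + 7.1386*I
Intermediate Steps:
r(t, N) = sqrt(N**2 + t**2)
r(Y(5, -2) + 1*0, sqrt(-27 - 24)) + 2869 = sqrt((sqrt(-27 - 24))**2 + (-1/5 + 1*0)**2) + 2869 = sqrt((sqrt(-51))**2 + (-1*1/5 + 0)**2) + 2869 = sqrt((I*sqrt(51))**2 + (-1/5 + 0)**2) + 2869 = sqrt(-51 + (-1/5)**2) + 2869 = sqrt(-51 + 1/25) + 2869 = sqrt(-1274/25) + 2869 = 7*I*sqrt(26)/5 + 2869 = 2869 + 7*I*sqrt(26)/5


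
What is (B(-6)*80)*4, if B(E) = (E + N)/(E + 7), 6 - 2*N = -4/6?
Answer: -2560/3 ≈ -853.33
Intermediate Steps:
N = 10/3 (N = 3 - (-2)/6 = 3 - 1/2*(-2/3) = 3 + 1/3 = 10/3 ≈ 3.3333)
B(E) = (10/3 + E)/(7 + E) (B(E) = (E + 10/3)/(E + 7) = (10/3 + E)/(7 + E))
(B(-6)*80)*4 = (((10/3 - 6)/(7 - 6))*80)*4 = ((-8/3/1)*80)*4 = ((1*(-8/3))*80)*4 = -8/3*80*4 = -640/3*4 = -2560/3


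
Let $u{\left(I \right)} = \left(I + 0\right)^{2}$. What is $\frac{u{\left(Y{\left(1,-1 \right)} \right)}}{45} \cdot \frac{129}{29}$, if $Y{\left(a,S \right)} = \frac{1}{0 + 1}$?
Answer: $\frac{43}{435} \approx 0.098851$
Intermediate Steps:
$Y{\left(a,S \right)} = 1$ ($Y{\left(a,S \right)} = 1^{-1} = 1$)
$u{\left(I \right)} = I^{2}$
$\frac{u{\left(Y{\left(1,-1 \right)} \right)}}{45} \cdot \frac{129}{29} = \frac{1^{2}}{45} \cdot \frac{129}{29} = 1 \cdot \frac{1}{45} \cdot 129 \cdot \frac{1}{29} = \frac{1}{45} \cdot \frac{129}{29} = \frac{43}{435}$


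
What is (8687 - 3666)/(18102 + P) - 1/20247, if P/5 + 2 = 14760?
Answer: 101568295/1860537324 ≈ 0.054591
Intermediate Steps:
P = 73790 (P = -10 + 5*14760 = -10 + 73800 = 73790)
(8687 - 3666)/(18102 + P) - 1/20247 = (8687 - 3666)/(18102 + 73790) - 1/20247 = 5021/91892 - 1*1/20247 = 5021*(1/91892) - 1/20247 = 5021/91892 - 1/20247 = 101568295/1860537324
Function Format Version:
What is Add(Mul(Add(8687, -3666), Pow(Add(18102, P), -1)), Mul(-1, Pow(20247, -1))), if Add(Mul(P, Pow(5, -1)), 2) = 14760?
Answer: Rational(101568295, 1860537324) ≈ 0.054591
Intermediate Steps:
P = 73790 (P = Add(-10, Mul(5, 14760)) = Add(-10, 73800) = 73790)
Add(Mul(Add(8687, -3666), Pow(Add(18102, P), -1)), Mul(-1, Pow(20247, -1))) = Add(Mul(Add(8687, -3666), Pow(Add(18102, 73790), -1)), Mul(-1, Pow(20247, -1))) = Add(Mul(5021, Pow(91892, -1)), Mul(-1, Rational(1, 20247))) = Add(Mul(5021, Rational(1, 91892)), Rational(-1, 20247)) = Add(Rational(5021, 91892), Rational(-1, 20247)) = Rational(101568295, 1860537324)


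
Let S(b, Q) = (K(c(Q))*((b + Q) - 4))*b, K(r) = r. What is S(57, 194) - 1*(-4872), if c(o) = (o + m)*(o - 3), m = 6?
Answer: 537822672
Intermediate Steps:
c(o) = (-3 + o)*(6 + o) (c(o) = (o + 6)*(o - 3) = (6 + o)*(-3 + o) = (-3 + o)*(6 + o))
S(b, Q) = b*(-18 + Q**2 + 3*Q)*(-4 + Q + b) (S(b, Q) = ((-18 + Q**2 + 3*Q)*((b + Q) - 4))*b = ((-18 + Q**2 + 3*Q)*((Q + b) - 4))*b = ((-18 + Q**2 + 3*Q)*(-4 + Q + b))*b = b*(-18 + Q**2 + 3*Q)*(-4 + Q + b))
S(57, 194) - 1*(-4872) = 57*(-18 + 194**2 + 3*194)*(-4 + 194 + 57) - 1*(-4872) = 57*(-18 + 37636 + 582)*247 + 4872 = 57*38200*247 + 4872 = 537817800 + 4872 = 537822672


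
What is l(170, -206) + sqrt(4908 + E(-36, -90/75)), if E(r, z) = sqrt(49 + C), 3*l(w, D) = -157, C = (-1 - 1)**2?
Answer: -157/3 + sqrt(4908 + sqrt(53)) ≈ 17.776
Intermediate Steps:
C = 4 (C = (-2)**2 = 4)
l(w, D) = -157/3 (l(w, D) = (1/3)*(-157) = -157/3)
E(r, z) = sqrt(53) (E(r, z) = sqrt(49 + 4) = sqrt(53))
l(170, -206) + sqrt(4908 + E(-36, -90/75)) = -157/3 + sqrt(4908 + sqrt(53))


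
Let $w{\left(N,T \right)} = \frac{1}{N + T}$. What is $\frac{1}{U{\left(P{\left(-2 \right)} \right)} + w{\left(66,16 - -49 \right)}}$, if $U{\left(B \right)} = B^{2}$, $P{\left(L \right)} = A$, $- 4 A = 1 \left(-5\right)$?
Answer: $\frac{2096}{3291} \approx 0.63689$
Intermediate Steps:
$A = \frac{5}{4}$ ($A = - \frac{1 \left(-5\right)}{4} = \left(- \frac{1}{4}\right) \left(-5\right) = \frac{5}{4} \approx 1.25$)
$P{\left(L \right)} = \frac{5}{4}$
$\frac{1}{U{\left(P{\left(-2 \right)} \right)} + w{\left(66,16 - -49 \right)}} = \frac{1}{\left(\frac{5}{4}\right)^{2} + \frac{1}{66 + \left(16 - -49\right)}} = \frac{1}{\frac{25}{16} + \frac{1}{66 + \left(16 + 49\right)}} = \frac{1}{\frac{25}{16} + \frac{1}{66 + 65}} = \frac{1}{\frac{25}{16} + \frac{1}{131}} = \frac{1}{\frac{3291}{2096}} = \frac{2096}{3291}$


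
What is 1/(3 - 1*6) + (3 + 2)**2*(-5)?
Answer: -376/3 ≈ -125.33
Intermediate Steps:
1/(3 - 1*6) + (3 + 2)**2*(-5) = 1/(3 - 6) + 5**2*(-5) = 1/(-3) + 25*(-5) = -1/3 - 125 = -376/3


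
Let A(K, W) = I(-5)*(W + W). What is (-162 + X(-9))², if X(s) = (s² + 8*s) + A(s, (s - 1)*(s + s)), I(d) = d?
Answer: 3814209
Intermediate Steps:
A(K, W) = -10*W (A(K, W) = -5*(W + W) = -10*W)
X(s) = s² + 8*s - 20*s*(-1 + s) (X(s) = (s² + 8*s) - 10*(s - 1)*(s + s) = (s² + 8*s) - 10*(-1 + s)*2*s = (s² + 8*s) - 20*s*(-1 + s) = s² + 8*s - 20*s*(-1 + s))
(-162 + X(-9))² = (-162 - 9*(28 - 19*(-9)))² = (-162 - 9*(28 + 171))² = (-162 - 9*199)² = (-162 - 1791)² = (-1953)² = 3814209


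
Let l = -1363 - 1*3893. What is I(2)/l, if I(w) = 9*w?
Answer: -1/292 ≈ -0.0034247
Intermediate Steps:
l = -5256 (l = -1363 - 3893 = -5256)
I(2)/l = (9*2)/(-5256) = 18*(-1/5256) = -1/292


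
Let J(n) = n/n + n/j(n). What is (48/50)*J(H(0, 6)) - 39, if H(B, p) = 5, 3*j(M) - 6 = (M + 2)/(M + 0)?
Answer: -33387/925 ≈ -36.094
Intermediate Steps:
j(M) = 2 + (2 + M)/(3*M) (j(M) = 2 + ((M + 2)/(M + 0))/3 = 2 + ((2 + M)/M)/3 = 2 + (2 + M)/(3*M))
J(n) = 1 + 3*n²/(2 + 7*n) (J(n) = n/n + n/(((2 + 7*n)/(3*n))) = 1 + n*(3*n/(2 + 7*n)) = 1 + 3*n²/(2 + 7*n))
(48/50)*J(H(0, 6)) - 39 = (48/50)*((2 + 3*5² + 7*5)/(2 + 7*5)) - 39 = (48*(1/50))*((2 + 3*25 + 35)/(2 + 35)) - 39 = 24*((2 + 75 + 35)/37)/25 - 39 = 24*((1/37)*112)/25 - 39 = (24/25)*(112/37) - 39 = 2688/925 - 39 = -33387/925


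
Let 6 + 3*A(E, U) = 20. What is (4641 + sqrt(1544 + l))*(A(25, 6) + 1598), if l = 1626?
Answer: 7437976 + 4808*sqrt(3170)/3 ≈ 7.5282e+6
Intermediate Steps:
A(E, U) = 14/3 (A(E, U) = -2 + (1/3)*20 = -2 + 20/3 = 14/3)
(4641 + sqrt(1544 + l))*(A(25, 6) + 1598) = (4641 + sqrt(1544 + 1626))*(14/3 + 1598) = (4641 + sqrt(3170))*(4808/3) = 7437976 + 4808*sqrt(3170)/3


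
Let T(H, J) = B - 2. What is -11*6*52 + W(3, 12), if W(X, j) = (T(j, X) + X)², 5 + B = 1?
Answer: -3423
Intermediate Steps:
B = -4 (B = -5 + 1 = -4)
T(H, J) = -6 (T(H, J) = -4 - 2 = -6)
W(X, j) = (-6 + X)²
-11*6*52 + W(3, 12) = -11*6*52 + (-6 + 3)² = -66*52 + (-3)² = -3432 + 9 = -3423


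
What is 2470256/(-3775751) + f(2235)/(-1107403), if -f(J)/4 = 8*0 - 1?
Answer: -2735584008172/4181277984653 ≈ -0.65425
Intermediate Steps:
f(J) = 4 (f(J) = -4*(8*0 - 1) = -4*(0 - 1) = -4*(-1) = 4)
2470256/(-3775751) + f(2235)/(-1107403) = 2470256/(-3775751) + 4/(-1107403) = 2470256*(-1/3775751) + 4*(-1/1107403) = -2470256/3775751 - 4/1107403 = -2735584008172/4181277984653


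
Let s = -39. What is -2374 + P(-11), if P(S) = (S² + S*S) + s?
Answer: -2171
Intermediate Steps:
P(S) = -39 + 2*S² (P(S) = (S² + S*S) - 39 = (S² + S²) - 39 = 2*S² - 39 = -39 + 2*S²)
-2374 + P(-11) = -2374 + (-39 + 2*(-11)²) = -2374 + (-39 + 2*121) = -2374 + (-39 + 242) = -2374 + 203 = -2171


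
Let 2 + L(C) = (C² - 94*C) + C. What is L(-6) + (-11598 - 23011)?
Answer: -34017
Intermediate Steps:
L(C) = -2 + C² - 93*C (L(C) = -2 + ((C² - 94*C) + C) = -2 + (C² - 93*C) = -2 + C² - 93*C)
L(-6) + (-11598 - 23011) = (-2 + (-6)² - 93*(-6)) + (-11598 - 23011) = (-2 + 36 + 558) - 34609 = 592 - 34609 = -34017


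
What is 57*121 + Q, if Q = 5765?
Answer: 12662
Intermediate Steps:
57*121 + Q = 57*121 + 5765 = 6897 + 5765 = 12662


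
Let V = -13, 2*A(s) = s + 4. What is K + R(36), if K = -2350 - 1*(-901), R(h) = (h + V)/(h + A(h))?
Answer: -81121/56 ≈ -1448.6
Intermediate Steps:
A(s) = 2 + s/2 (A(s) = (s + 4)/2 = (4 + s)/2 = 2 + s/2)
R(h) = (-13 + h)/(2 + 3*h/2) (R(h) = (h - 13)/(h + (2 + h/2)) = (-13 + h)/(2 + 3*h/2))
K = -1449 (K = -2350 + 901 = -1449)
K + R(36) = -1449 + 2*(-13 + 36)/(4 + 3*36) = -1449 + 2*23/(4 + 108) = -1449 + 2*23/112 = -1449 + 2*(1/112)*23 = -1449 + 23/56 = -81121/56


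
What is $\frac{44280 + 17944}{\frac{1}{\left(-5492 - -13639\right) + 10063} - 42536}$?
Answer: $- \frac{1133099040}{774580559} \approx -1.4629$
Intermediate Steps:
$\frac{44280 + 17944}{\frac{1}{\left(-5492 - -13639\right) + 10063} - 42536} = \frac{62224}{\frac{1}{\left(-5492 + 13639\right) + 10063} - 42536} = \frac{62224}{\frac{1}{8147 + 10063} - 42536} = \frac{62224}{\frac{1}{18210} - 42536} = \frac{62224}{- \frac{774580559}{18210}} = 62224 \left(- \frac{18210}{774580559}\right) = - \frac{1133099040}{774580559}$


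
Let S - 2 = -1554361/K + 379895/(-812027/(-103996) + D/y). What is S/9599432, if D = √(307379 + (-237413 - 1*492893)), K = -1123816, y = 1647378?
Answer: 24462600561016084097075429017695021/4826232286415960434014460882192458304 - 211514493590397272655*I*√422927/536812997681110657128753826493 ≈ 0.0050687 - 2.5624e-7*I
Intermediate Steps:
D = I*√422927 (D = √(307379 + (-237413 - 492893)) = √(307379 - 730306) = √(-422927) = I*√422927 ≈ 650.33*I)
S = 3801993/1123816 + 379895/(812027/103996 + I*√422927/1647378) (S = 2 + (-1554361/(-1123816) + 379895/(-812027/(-103996) + (I*√422927)/1647378)) = 2 + (-1554361*(-1/1123816) + 379895/(-812027*(-1/103996) + (I*√422927)*(1/1647378))) = 2 + (1554361/1123816 + 379895/(812027/103996 + I*√422927/1647378)) = 3801993/1123816 + 379895/(812027/103996 + I*√422927/1647378) ≈ 48656.0 - 2.4598*I)
S/9599432 = (24462600561016084097075429017695021/502762276603028224379782145672 - 1692115948723178181240*I*√422927/447370634163446884881317)/9599432 = (24462600561016084097075429017695021/502762276603028224379782145672 - 1692115948723178181240*I*√422927/447370634163446884881317)*(1/9599432) = 24462600561016084097075429017695021/4826232286415960434014460882192458304 - 211514493590397272655*I*√422927/536812997681110657128753826493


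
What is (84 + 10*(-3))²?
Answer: 2916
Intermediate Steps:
(84 + 10*(-3))² = (84 - 30)² = 54² = 2916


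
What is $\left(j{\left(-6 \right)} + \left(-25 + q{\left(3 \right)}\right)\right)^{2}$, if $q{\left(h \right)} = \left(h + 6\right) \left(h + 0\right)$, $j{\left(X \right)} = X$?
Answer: $16$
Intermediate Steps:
$q{\left(h \right)} = h \left(6 + h\right)$ ($q{\left(h \right)} = \left(6 + h\right) h = h \left(6 + h\right)$)
$\left(j{\left(-6 \right)} + \left(-25 + q{\left(3 \right)}\right)\right)^{2} = \left(-6 - \left(25 - 3 \left(6 + 3\right)\right)\right)^{2} = \left(-6 + \left(-25 + 3 \cdot 9\right)\right)^{2} = \left(-6 + \left(-25 + 27\right)\right)^{2} = \left(-6 + 2\right)^{2} = \left(-4\right)^{2} = 16$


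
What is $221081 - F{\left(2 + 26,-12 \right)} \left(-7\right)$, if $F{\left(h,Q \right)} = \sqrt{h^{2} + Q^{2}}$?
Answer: $221081 + 28 \sqrt{58} \approx 2.2129 \cdot 10^{5}$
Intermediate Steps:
$F{\left(h,Q \right)} = \sqrt{Q^{2} + h^{2}}$
$221081 - F{\left(2 + 26,-12 \right)} \left(-7\right) = 221081 - \sqrt{\left(-12\right)^{2} + \left(2 + 26\right)^{2}} \left(-7\right) = 221081 - \sqrt{144 + 28^{2}} \left(-7\right) = 221081 - \sqrt{144 + 784} \left(-7\right) = 221081 - \sqrt{928} \left(-7\right) = 221081 - 4 \sqrt{58} \left(-7\right) = 221081 - - 28 \sqrt{58} = 221081 + 28 \sqrt{58}$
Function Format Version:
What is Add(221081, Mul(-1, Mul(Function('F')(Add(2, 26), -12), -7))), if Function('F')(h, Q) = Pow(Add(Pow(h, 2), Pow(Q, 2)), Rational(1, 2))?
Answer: Add(221081, Mul(28, Pow(58, Rational(1, 2)))) ≈ 2.2129e+5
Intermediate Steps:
Function('F')(h, Q) = Pow(Add(Pow(Q, 2), Pow(h, 2)), Rational(1, 2))
Add(221081, Mul(-1, Mul(Function('F')(Add(2, 26), -12), -7))) = Add(221081, Mul(-1, Mul(Pow(Add(Pow(-12, 2), Pow(Add(2, 26), 2)), Rational(1, 2)), -7))) = Add(221081, Mul(-1, Mul(Pow(Add(144, Pow(28, 2)), Rational(1, 2)), -7))) = Add(221081, Mul(-1, Mul(Pow(Add(144, 784), Rational(1, 2)), -7))) = Add(221081, Mul(-1, Mul(Pow(928, Rational(1, 2)), -7))) = Add(221081, Mul(-1, Mul(Mul(4, Pow(58, Rational(1, 2))), -7))) = Add(221081, Mul(-1, Mul(-28, Pow(58, Rational(1, 2))))) = Add(221081, Mul(28, Pow(58, Rational(1, 2))))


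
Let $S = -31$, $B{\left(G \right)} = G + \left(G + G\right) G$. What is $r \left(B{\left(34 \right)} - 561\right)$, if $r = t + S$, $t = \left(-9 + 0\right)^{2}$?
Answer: $89250$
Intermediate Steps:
$B{\left(G \right)} = G + 2 G^{2}$ ($B{\left(G \right)} = G + 2 G G = G + 2 G^{2}$)
$t = 81$ ($t = \left(-9\right)^{2} = 81$)
$r = 50$ ($r = 81 - 31 = 50$)
$r \left(B{\left(34 \right)} - 561\right) = 50 \left(34 \left(1 + 2 \cdot 34\right) - 561\right) = 50 \left(34 \left(1 + 68\right) - 561\right) = 50 \left(34 \cdot 69 - 561\right) = 50 \left(2346 - 561\right) = 50 \cdot 1785 = 89250$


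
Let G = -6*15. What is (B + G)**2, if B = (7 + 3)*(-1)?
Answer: 10000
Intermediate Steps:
G = -90
B = -10 (B = 10*(-1) = -10)
(B + G)**2 = (-10 - 90)**2 = (-100)**2 = 10000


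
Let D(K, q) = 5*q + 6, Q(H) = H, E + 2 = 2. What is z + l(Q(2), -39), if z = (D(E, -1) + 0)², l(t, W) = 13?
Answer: 14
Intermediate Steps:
E = 0 (E = -2 + 2 = 0)
D(K, q) = 6 + 5*q
z = 1 (z = ((6 + 5*(-1)) + 0)² = ((6 - 5) + 0)² = (1 + 0)² = 1² = 1)
z + l(Q(2), -39) = 1 + 13 = 14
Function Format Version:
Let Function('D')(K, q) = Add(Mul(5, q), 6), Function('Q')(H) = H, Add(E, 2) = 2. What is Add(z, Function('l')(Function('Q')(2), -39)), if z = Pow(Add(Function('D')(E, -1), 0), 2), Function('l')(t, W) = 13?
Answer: 14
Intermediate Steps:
E = 0 (E = Add(-2, 2) = 0)
Function('D')(K, q) = Add(6, Mul(5, q))
z = 1 (z = Pow(Add(Add(6, Mul(5, -1)), 0), 2) = Pow(Add(Add(6, -5), 0), 2) = Pow(Add(1, 0), 2) = Pow(1, 2) = 1)
Add(z, Function('l')(Function('Q')(2), -39)) = Add(1, 13) = 14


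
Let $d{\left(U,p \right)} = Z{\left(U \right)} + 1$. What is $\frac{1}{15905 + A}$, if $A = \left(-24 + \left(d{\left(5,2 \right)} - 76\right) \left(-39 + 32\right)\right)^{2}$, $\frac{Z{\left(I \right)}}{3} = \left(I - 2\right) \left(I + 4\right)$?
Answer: $\frac{1}{20261} \approx 4.9356 \cdot 10^{-5}$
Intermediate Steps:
$Z{\left(I \right)} = 3 \left(-2 + I\right) \left(4 + I\right)$ ($Z{\left(I \right)} = 3 \left(I - 2\right) \left(I + 4\right) = 3 \left(-2 + I\right) \left(4 + I\right)$)
$d{\left(U,p \right)} = -23 + 3 U^{2} + 6 U$ ($d{\left(U,p \right)} = \left(-24 + 3 U^{2} + 6 U\right) + 1 = -23 + 3 U^{2} + 6 U$)
$A = 4356$ ($A = \left(-24 + \left(\left(-23 + 3 \cdot 5^{2} + 6 \cdot 5\right) - 76\right) \left(-39 + 32\right)\right)^{2} = \left(-24 + \left(\left(-23 + 3 \cdot 25 + 30\right) - 76\right) \left(-7\right)\right)^{2} = \left(-24 + \left(\left(-23 + 75 + 30\right) - 76\right) \left(-7\right)\right)^{2} = \left(-24 + \left(82 - 76\right) \left(-7\right)\right)^{2} = \left(-24 + 6 \left(-7\right)\right)^{2} = \left(-24 - 42\right)^{2} = \left(-66\right)^{2} = 4356$)
$\frac{1}{15905 + A} = \frac{1}{15905 + 4356} = \frac{1}{20261}$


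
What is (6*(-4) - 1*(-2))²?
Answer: 484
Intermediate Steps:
(6*(-4) - 1*(-2))² = (-24 + 2)² = (-22)² = 484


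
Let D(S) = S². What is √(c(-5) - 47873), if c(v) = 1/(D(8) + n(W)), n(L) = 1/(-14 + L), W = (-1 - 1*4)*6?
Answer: I*√379356299565/2815 ≈ 218.8*I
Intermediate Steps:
W = -30 (W = (-1 - 4)*6 = -5*6 = -30)
c(v) = 44/2815 (c(v) = 1/(8² + 1/(-14 - 30)) = 1/(64 + 1/(-44)) = 1/(64 - 1/44) = 1/(2815/44) = 44/2815)
√(c(-5) - 47873) = √(44/2815 - 47873) = √(-134762451/2815) = I*√379356299565/2815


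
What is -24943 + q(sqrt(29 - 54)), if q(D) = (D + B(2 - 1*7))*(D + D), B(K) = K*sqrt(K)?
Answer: -24993 + 50*sqrt(5) ≈ -24881.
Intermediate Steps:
B(K) = K**(3/2)
q(D) = 2*D*(D - 5*I*sqrt(5)) (q(D) = (D + (2 - 1*7)**(3/2))*(D + D) = (D + (2 - 7)**(3/2))*(2*D) = (D + (-5)**(3/2))*(2*D) = (D - 5*I*sqrt(5))*(2*D) = 2*D*(D - 5*I*sqrt(5)))
-24943 + q(sqrt(29 - 54)) = -24943 + 2*sqrt(29 - 54)*(sqrt(29 - 54) - 5*I*sqrt(5)) = -24943 + 2*sqrt(-25)*(sqrt(-25) - 5*I*sqrt(5)) = -24943 + 2*(5*I)*(5*I - 5*I*sqrt(5)) = -24943 + 10*I*(5*I - 5*I*sqrt(5))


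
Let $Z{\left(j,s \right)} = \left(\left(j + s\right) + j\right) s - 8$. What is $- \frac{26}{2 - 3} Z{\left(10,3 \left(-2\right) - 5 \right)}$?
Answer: $-2782$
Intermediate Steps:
$Z{\left(j,s \right)} = -8 + s \left(s + 2 j\right)$ ($Z{\left(j,s \right)} = \left(s + 2 j\right) s - 8 = s \left(s + 2 j\right) - 8 = -8 + s \left(s + 2 j\right)$)
$- \frac{26}{2 - 3} Z{\left(10,3 \left(-2\right) - 5 \right)} = - \frac{26}{2 - 3} \left(-8 + \left(3 \left(-2\right) - 5\right)^{2} + 2 \cdot 10 \left(3 \left(-2\right) - 5\right)\right) = - \frac{26}{-1} \left(-8 + \left(-6 - 5\right)^{2} + 2 \cdot 10 \left(-6 - 5\right)\right) = \left(-26\right) \left(-1\right) \left(-8 + \left(-11\right)^{2} + 2 \cdot 10 \left(-11\right)\right) = 26 \left(-8 + 121 - 220\right) = 26 \left(-107\right) = -2782$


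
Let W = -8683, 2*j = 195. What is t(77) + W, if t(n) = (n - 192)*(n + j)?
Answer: -57501/2 ≈ -28751.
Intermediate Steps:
j = 195/2 (j = (½)*195 = 195/2 ≈ 97.500)
t(n) = (-192 + n)*(195/2 + n) (t(n) = (n - 192)*(n + 195/2) = (-192 + n)*(195/2 + n))
t(77) + W = (-18720 + 77² - 189/2*77) - 8683 = (-18720 + 5929 - 14553/2) - 8683 = -40135/2 - 8683 = -57501/2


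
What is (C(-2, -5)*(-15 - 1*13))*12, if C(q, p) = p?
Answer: 1680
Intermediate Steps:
(C(-2, -5)*(-15 - 1*13))*12 = -5*(-15 - 1*13)*12 = -5*(-15 - 13)*12 = -5*(-28)*12 = 140*12 = 1680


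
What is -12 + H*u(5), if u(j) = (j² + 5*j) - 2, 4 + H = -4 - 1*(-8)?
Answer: -12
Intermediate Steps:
H = 0 (H = -4 + (-4 - 1*(-8)) = -4 + (-4 + 8) = -4 + 4 = 0)
u(j) = -2 + j² + 5*j
-12 + H*u(5) = -12 + 0*(-2 + 5² + 5*5) = -12 + 0*(-2 + 25 + 25) = -12 + 0*48 = -12 + 0 = -12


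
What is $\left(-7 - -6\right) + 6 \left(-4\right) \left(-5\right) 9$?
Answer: $1079$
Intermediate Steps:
$\left(-7 - -6\right) + 6 \left(-4\right) \left(-5\right) 9 = \left(-7 + 6\right) + \left(-24\right) \left(-5\right) 9 = -1 + 120 \cdot 9 = -1 + 1080 = 1079$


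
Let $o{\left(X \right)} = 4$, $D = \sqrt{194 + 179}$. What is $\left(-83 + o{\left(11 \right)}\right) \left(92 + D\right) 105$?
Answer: $-763140 - 8295 \sqrt{373} \approx -9.2334 \cdot 10^{5}$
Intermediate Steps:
$D = \sqrt{373} \approx 19.313$
$\left(-83 + o{\left(11 \right)}\right) \left(92 + D\right) 105 = \left(-83 + 4\right) \left(92 + \sqrt{373}\right) 105 = - 79 \left(92 + \sqrt{373}\right) 105 = \left(-7268 - 79 \sqrt{373}\right) 105 = -763140 - 8295 \sqrt{373}$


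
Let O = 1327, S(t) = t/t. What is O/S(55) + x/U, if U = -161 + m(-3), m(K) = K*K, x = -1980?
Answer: 50921/38 ≈ 1340.0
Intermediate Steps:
m(K) = K²
S(t) = 1
U = -152 (U = -161 + (-3)² = -161 + 9 = -152)
O/S(55) + x/U = 1327/1 - 1980/(-152) = 1327*1 - 1980*(-1/152) = 1327 + 495/38 = 50921/38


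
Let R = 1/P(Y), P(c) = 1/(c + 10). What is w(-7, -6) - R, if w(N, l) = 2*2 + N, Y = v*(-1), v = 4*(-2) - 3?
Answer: -24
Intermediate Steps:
v = -11 (v = -8 - 3 = -11)
Y = 11 (Y = -11*(-1) = 11)
w(N, l) = 4 + N
P(c) = 1/(10 + c)
R = 21 (R = 1/(1/(10 + 11)) = 1/(1/21) = 21)
w(-7, -6) - R = (4 - 7) - 1*21 = -3 - 21 = -24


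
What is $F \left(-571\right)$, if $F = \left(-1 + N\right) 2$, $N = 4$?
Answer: $-3426$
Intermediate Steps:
$F = 6$ ($F = \left(-1 + 4\right) 2 = 3 \cdot 2 = 6$)
$F \left(-571\right) = 6 \left(-571\right) = -3426$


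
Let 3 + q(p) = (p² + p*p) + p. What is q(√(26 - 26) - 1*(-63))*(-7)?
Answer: -55986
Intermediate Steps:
q(p) = -3 + p + 2*p² (q(p) = -3 + ((p² + p*p) + p) = -3 + ((p² + p²) + p) = -3 + (2*p² + p) = -3 + (p + 2*p²) = -3 + p + 2*p²)
q(√(26 - 26) - 1*(-63))*(-7) = (-3 + (√(26 - 26) - 1*(-63)) + 2*(√(26 - 26) - 1*(-63))²)*(-7) = (-3 + (√0 + 63) + 2*(√0 + 63)²)*(-7) = (-3 + (0 + 63) + 2*(0 + 63)²)*(-7) = (-3 + 63 + 2*63²)*(-7) = (-3 + 63 + 2*3969)*(-7) = (-3 + 63 + 7938)*(-7) = 7998*(-7) = -55986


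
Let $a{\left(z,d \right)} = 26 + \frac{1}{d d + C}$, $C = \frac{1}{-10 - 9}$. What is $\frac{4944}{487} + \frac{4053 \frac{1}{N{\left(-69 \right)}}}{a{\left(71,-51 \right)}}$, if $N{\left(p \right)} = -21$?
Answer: $\frac{1707634090}{625739969} \approx 2.729$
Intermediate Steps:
$C = - \frac{1}{19}$ ($C = \frac{1}{-19} = - \frac{1}{19} \approx -0.052632$)
$a{\left(z,d \right)} = 26 + \frac{1}{- \frac{1}{19} + d^{2}}$ ($a{\left(z,d \right)} = 26 + \frac{1}{d d - \frac{1}{19}} = 26 + \frac{1}{d^{2} - \frac{1}{19}} = 26 + \frac{1}{- \frac{1}{19} + d^{2}}$)
$\frac{4944}{487} + \frac{4053 \frac{1}{N{\left(-69 \right)}}}{a{\left(71,-51 \right)}} = \frac{4944}{487} + \frac{4053 \frac{1}{-21}}{\frac{1}{-1 + 19 \left(-51\right)^{2}} \left(-7 + 494 \left(-51\right)^{2}\right)} = 4944 \cdot \frac{1}{487} + \frac{4053 \left(- \frac{1}{21}\right)}{\frac{1}{-1 + 19 \cdot 2601} \left(-7 + 494 \cdot 2601\right)} = \frac{4944}{487} - \frac{193}{\frac{1}{-1 + 49419} \left(-7 + 1284894\right)} = \frac{4944}{487} - \frac{193}{\frac{1}{49418} \cdot 1284887} = \frac{4944}{487} - \frac{193}{\frac{1284887}{49418}} = \frac{4944}{487} - \frac{9537674}{1284887} = \frac{1707634090}{625739969}$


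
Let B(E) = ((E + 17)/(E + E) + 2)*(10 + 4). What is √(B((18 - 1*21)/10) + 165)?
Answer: I*√1770/3 ≈ 14.024*I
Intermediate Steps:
B(E) = 28 + 7*(17 + E)/E (B(E) = ((17 + E)/((2*E)) + 2)*14 = ((17 + E)*(1/(2*E)) + 2)*14 = ((17 + E)/(2*E) + 2)*14 = (2 + (17 + E)/(2*E))*14 = 28 + 7*(17 + E)/E)
√(B((18 - 1*21)/10) + 165) = √((35 + 119/(((18 - 1*21)/10))) + 165) = √((35 + 119/(((18 - 21)*(⅒)))) + 165) = √((35 + 119/((-3*⅒))) + 165) = √((35 + 119/(-3/10)) + 165) = √((35 + 119*(-10/3)) + 165) = √((35 - 1190/3) + 165) = √(-1085/3 + 165) = √(-590/3) = I*√1770/3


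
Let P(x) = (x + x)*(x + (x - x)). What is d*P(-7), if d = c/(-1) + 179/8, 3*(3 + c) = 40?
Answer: 14161/12 ≈ 1180.1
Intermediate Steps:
c = 31/3 (c = -3 + (⅓)*40 = -3 + 40/3 = 31/3 ≈ 10.333)
P(x) = 2*x² (P(x) = (2*x)*(x + 0) = (2*x)*x = 2*x²)
d = 289/24 (d = (31/3)/(-1) + 179/8 = (31/3)*(-1) + 179*(⅛) = -31/3 + 179/8 = 289/24 ≈ 12.042)
d*P(-7) = 289*(2*(-7)²)/24 = 289*(2*49)/24 = (289/24)*98 = 14161/12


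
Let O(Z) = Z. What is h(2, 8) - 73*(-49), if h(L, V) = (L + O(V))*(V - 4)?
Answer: 3617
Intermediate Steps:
h(L, V) = (-4 + V)*(L + V) (h(L, V) = (L + V)*(V - 4) = (L + V)*(-4 + V) = (-4 + V)*(L + V))
h(2, 8) - 73*(-49) = (8² - 4*2 - 4*8 + 2*8) - 73*(-49) = (64 - 8 - 32 + 16) + 3577 = 40 + 3577 = 3617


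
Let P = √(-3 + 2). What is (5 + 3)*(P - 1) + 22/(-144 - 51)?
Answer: -1582/195 + 8*I ≈ -8.1128 + 8.0*I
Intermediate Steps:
P = I (P = √(-1) = I ≈ 1.0*I)
(5 + 3)*(P - 1) + 22/(-144 - 51) = (5 + 3)*(I - 1) + 22/(-144 - 51) = 8*(-1 + I) + 22/(-195) = (-8 + 8*I) - 1/195*22 = (-8 + 8*I) - 22/195 = -1582/195 + 8*I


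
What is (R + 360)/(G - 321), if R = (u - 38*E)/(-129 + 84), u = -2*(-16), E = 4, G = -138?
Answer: -64/81 ≈ -0.79012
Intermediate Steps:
u = 32
R = 8/3 (R = (32 - 38*4)/(-129 + 84) = (32 - 152)/(-45) = -120*(-1/45) = 8/3 ≈ 2.6667)
(R + 360)/(G - 321) = (8/3 + 360)/(-138 - 321) = (1088/3)/(-459) = (1088/3)*(-1/459) = -64/81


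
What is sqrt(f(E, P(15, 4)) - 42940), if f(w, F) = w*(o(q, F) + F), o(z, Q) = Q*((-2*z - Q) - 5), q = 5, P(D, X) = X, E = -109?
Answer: 2*I*sqrt(8773) ≈ 187.33*I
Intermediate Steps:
o(z, Q) = Q*(-5 - Q - 2*z) (o(z, Q) = Q*((-Q - 2*z) - 5) = Q*(-5 - Q - 2*z))
f(w, F) = w*(F - F*(15 + F)) (f(w, F) = w*(-F*(5 + F + 2*5) + F) = w*(-F*(5 + F + 10) + F) = w*(-F*(15 + F) + F) = w*(F - F*(15 + F)))
sqrt(f(E, P(15, 4)) - 42940) = sqrt(-1*4*(-109)*(14 + 4) - 42940) = sqrt(-1*4*(-109)*18 - 42940) = sqrt(7848 - 42940) = sqrt(-35092) = 2*I*sqrt(8773)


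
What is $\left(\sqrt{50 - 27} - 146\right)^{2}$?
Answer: $\left(146 - \sqrt{23}\right)^{2} \approx 19939.0$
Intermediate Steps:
$\left(\sqrt{50 - 27} - 146\right)^{2} = \left(\sqrt{23} - 146\right)^{2} = \left(-146 + \sqrt{23}\right)^{2}$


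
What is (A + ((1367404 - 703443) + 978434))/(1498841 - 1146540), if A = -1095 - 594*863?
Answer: 1128678/352301 ≈ 3.2037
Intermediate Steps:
A = -513717 (A = -1095 - 512622 = -513717)
(A + ((1367404 - 703443) + 978434))/(1498841 - 1146540) = (-513717 + ((1367404 - 703443) + 978434))/(1498841 - 1146540) = (-513717 + (663961 + 978434))/352301 = (-513717 + 1642395)*(1/352301) = 1128678*(1/352301) = 1128678/352301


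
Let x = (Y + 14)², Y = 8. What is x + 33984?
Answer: 34468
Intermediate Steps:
x = 484 (x = (8 + 14)² = 22² = 484)
x + 33984 = 484 + 33984 = 34468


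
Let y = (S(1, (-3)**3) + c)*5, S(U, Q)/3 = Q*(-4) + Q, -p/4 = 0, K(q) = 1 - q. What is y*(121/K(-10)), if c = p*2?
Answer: 13365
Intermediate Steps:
p = 0 (p = -4*0 = 0)
S(U, Q) = -9*Q (S(U, Q) = 3*(Q*(-4) + Q) = 3*(-4*Q + Q) = 3*(-3*Q) = -9*Q)
c = 0 (c = 0*2 = 0)
y = 1215 (y = (-9*(-3)**3 + 0)*5 = (-9*(-27) + 0)*5 = (243 + 0)*5 = 243*5 = 1215)
y*(121/K(-10)) = 1215*(121/(1 - 1*(-10))) = 1215*(121/(1 + 10)) = 1215*(121/11) = 1215*(121*(1/11)) = 1215*11 = 13365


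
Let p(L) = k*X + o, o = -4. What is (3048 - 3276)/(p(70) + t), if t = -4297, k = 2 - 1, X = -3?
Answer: 57/1076 ≈ 0.052974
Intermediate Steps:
k = 1
p(L) = -7 (p(L) = 1*(-3) - 4 = -3 - 4 = -7)
(3048 - 3276)/(p(70) + t) = (3048 - 3276)/(-7 - 4297) = -228/(-4304) = -228*(-1/4304) = 57/1076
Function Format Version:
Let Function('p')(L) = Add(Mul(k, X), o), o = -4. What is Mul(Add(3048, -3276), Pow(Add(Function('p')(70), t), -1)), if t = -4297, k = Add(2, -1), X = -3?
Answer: Rational(57, 1076) ≈ 0.052974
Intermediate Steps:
k = 1
Function('p')(L) = -7 (Function('p')(L) = Add(Mul(1, -3), -4) = Add(-3, -4) = -7)
Mul(Add(3048, -3276), Pow(Add(Function('p')(70), t), -1)) = Mul(Add(3048, -3276), Pow(Add(-7, -4297), -1)) = Mul(-228, Pow(-4304, -1)) = Mul(-228, Rational(-1, 4304)) = Rational(57, 1076)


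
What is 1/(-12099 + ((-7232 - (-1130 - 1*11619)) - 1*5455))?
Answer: -1/12037 ≈ -8.3077e-5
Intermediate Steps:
1/(-12099 + ((-7232 - (-1130 - 1*11619)) - 1*5455)) = 1/(-12099 + ((-7232 - (-1130 - 11619)) - 5455)) = 1/(-12099 + ((-7232 - 1*(-12749)) - 5455)) = 1/(-12099 + ((-7232 + 12749) - 5455)) = 1/(-12099 + (5517 - 5455)) = 1/(-12099 + 62) = 1/(-12037) = -1/12037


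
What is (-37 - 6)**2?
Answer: 1849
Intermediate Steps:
(-37 - 6)**2 = (-43)**2 = 1849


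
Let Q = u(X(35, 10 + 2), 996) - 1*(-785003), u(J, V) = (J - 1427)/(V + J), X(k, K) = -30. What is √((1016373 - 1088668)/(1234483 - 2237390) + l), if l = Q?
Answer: √736794032754400105001034/968808162 ≈ 886.00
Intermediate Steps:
u(J, V) = (-1427 + J)/(J + V)
Q = 758311441/966 (Q = (-1427 - 30)/(-30 + 996) - 1*(-785003) = -1457/966 + 785003 = 758311441/966 ≈ 7.8500e+5)
l = 758311441/966 ≈ 7.8500e+5
√((1016373 - 1088668)/(1234483 - 2237390) + l) = √((1016373 - 1088668)/(1234483 - 2237390) + 758311441/966) = √(-72295/(-1002907) + 758311441/966) = √(-72295*(-1/1002907) + 758311441/966) = √(72295/1002907 + 758311441/966) = √(760515922195957/968808162) = √736794032754400105001034/968808162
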